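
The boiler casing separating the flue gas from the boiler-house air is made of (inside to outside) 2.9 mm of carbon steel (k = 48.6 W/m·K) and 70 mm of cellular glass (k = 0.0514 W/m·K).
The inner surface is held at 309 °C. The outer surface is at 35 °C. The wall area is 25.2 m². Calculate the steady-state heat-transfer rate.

Q ≈ 5070 W

Treating each layer as a thermal resistance in series:
R_carbon steel = L/(kA) = 0.0029/(48.6×25.2) = 2.368×10^-6 K/W
R_cellular glass = L/(kA) = 0.07/(0.0514×25.2) = 0.05404 K/W
R_total = 0.05404 K/W
Q = ΔT / R_total = 274 / 0.05404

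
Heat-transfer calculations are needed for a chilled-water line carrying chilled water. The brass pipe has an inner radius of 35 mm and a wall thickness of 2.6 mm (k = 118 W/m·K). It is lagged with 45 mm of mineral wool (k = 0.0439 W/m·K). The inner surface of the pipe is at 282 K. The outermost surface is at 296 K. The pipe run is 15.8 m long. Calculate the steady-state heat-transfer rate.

Q ≈ 77.5 W

Treating each annulus and film as a series resistance:
R_brass pipe wall = ln(37.6/35)/(2π×118×15.8) = 6.117×10^-6 K/W
R_mineral wool = ln(82.6/37.6)/(2π×0.0439×15.8) = 0.1806 K/W
R_total = 0.1806 K/W
Q = ΔT/R_total = 14/0.1806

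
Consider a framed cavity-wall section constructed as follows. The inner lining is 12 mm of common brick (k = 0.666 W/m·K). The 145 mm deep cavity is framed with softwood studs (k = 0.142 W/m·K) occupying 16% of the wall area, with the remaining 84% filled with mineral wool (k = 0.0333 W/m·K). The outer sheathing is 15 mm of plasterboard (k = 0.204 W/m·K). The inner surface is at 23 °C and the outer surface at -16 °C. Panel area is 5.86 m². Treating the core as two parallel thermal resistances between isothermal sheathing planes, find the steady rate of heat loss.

Sheathing layers in series; stud and cavity paths in parallel between them.
R_inner = 0.012/(0.666×5.86) = 0.003075 K/W
R_stud  = 0.145/(0.142×0.16×5.86) = 1.089 K/W
R_cav   = 0.145/(0.0333×0.84×5.86) = 0.8846 K/W
1/R_core = 1/R_stud + 1/R_cav → R_core = 0.4881 K/W
R_outer = 0.015/(0.204×5.86) = 0.01255 K/W
R_total = 0.5037 K/W
Q = ΔT/R_total = 39/0.5037

Q ≈ 77.4 W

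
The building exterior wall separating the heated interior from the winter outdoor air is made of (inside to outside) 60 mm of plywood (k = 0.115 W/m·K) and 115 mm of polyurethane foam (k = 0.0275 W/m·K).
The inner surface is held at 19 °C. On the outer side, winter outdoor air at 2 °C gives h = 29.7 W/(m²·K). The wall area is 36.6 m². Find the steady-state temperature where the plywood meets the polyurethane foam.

Using the resistance-network approach (series):
R_plywood = L/(kA) = 0.06/(0.115×36.6) = 0.01426 K/W
R_polyurethane foam = L/(kA) = 0.115/(0.0275×36.6) = 0.1143 K/W
R_outer film = 1/(h_o·A) = 1/(29.7×36.6) = 9.199×10^-4 K/W
R_total = 0.1294 K/W;  Q = ΔT/R_total = 17/0.1294 = 131.3 W
T_interface = T_inner − Q·ΣR(inner→interface) = 19 − 131×0.01426

T ≈ 17.1 °C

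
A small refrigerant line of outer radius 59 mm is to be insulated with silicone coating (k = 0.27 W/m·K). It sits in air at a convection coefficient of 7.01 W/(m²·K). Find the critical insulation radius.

r_cr ≈ 38.5 mm

For a cylinder r_cr = k/h = 0.27/7.01
r_cr = 38.5 mm; since the bare radius (59 mm) is above r_cr, any added insulation will reduce heat loss.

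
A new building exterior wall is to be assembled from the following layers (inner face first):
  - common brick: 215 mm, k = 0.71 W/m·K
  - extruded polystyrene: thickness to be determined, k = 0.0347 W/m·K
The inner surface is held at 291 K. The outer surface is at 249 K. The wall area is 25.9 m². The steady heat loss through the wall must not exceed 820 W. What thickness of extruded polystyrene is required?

Using the resistance-network approach (series):
R_common brick = L/(kA) = 0.215/(0.71×25.9) = 0.01169 K/W
Sum of the known resistances R_other = 0.01169 K/W
Required total resistance R_tot = ΔT/Q_allow = 42/820 = 0.05122 K/W
R_extruded polystyrene = R_tot − R_other = 0.03953 K/W
L = R·k·A = 0.03953×0.0347×25.9

L ≈ 35.5 mm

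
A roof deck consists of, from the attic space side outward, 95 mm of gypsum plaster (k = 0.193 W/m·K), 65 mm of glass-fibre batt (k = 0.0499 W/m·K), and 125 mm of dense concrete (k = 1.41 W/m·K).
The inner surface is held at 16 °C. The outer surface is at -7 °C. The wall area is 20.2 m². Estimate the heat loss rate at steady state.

Q ≈ 247 W

Series thermal resistances:
R_gypsum plaster = L/(kA) = 0.095/(0.193×20.2) = 0.02437 K/W
R_glass-fibre batt = L/(kA) = 0.065/(0.0499×20.2) = 0.06449 K/W
R_dense concrete = L/(kA) = 0.125/(1.41×20.2) = 0.004389 K/W
R_total = 0.09324 K/W
Q = ΔT / R_total = 23 / 0.09324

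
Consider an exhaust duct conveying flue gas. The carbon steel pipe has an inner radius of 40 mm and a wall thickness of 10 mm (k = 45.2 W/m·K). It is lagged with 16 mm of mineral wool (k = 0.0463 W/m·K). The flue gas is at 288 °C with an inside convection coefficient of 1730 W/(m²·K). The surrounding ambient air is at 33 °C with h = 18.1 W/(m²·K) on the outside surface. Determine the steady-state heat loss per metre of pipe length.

Per-layer cylindrical resistances, series-summed:
R_inner film = 1/(h_i·2πr₁L) = 1/(1730×2π×0.04×1) = 0.0023 K/W
R_carbon steel pipe wall = ln(50/40)/(2π×45.2×1) = 7.857×10^-4 K/W
R_mineral wool = ln(66/50)/(2π×0.0463×1) = 0.9544 K/W
R_outer film = 1/(h_o·2πr_oL) = 1/(18.1×2π×0.066×1) = 0.1332 K/W
R_total = 1.091 K/W
Q = ΔT/R_total = 255/1.091

q′ ≈ 234 W/m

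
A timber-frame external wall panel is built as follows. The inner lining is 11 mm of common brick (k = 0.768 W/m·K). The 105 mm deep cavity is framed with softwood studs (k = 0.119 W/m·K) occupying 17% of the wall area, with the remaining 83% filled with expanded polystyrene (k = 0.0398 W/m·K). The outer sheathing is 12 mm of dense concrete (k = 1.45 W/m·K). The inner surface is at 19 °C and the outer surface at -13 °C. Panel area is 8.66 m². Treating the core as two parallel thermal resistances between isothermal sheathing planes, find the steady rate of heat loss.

Q ≈ 139 W

Sheathing layers in series; stud and cavity paths in parallel between them.
R_inner = 0.011/(0.768×8.66) = 0.001654 K/W
R_stud  = 0.105/(0.119×0.17×8.66) = 0.5993 K/W
R_cav   = 0.105/(0.0398×0.83×8.66) = 0.367 K/W
1/R_core = 1/R_stud + 1/R_cav → R_core = 0.2276 K/W
R_outer = 0.012/(1.45×8.66) = 9.556×10^-4 K/W
R_total = 0.2302 K/W
Q = ΔT/R_total = 32/0.2302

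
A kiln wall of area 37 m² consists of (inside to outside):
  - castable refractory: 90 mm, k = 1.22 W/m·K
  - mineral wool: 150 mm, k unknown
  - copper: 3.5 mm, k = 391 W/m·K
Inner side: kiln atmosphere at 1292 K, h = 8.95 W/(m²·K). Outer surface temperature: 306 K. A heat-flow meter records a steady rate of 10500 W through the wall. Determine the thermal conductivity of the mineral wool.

Using the resistance-network approach (series):
R_inner film = 1/(h_i·A) = 1/(8.95×37) = 0.00302 K/W
R_castable refractory = L/(kA) = 0.09/(1.22×37) = 0.001994 K/W
R_copper = L/(kA) = 0.0035/(391×37) = 2.419×10^-7 K/W
Sum of known resistances R_other = 0.005014 K/W
Total R = ΔT/Q = 986/10500 = 0.0939 K/W
R_mineral wool = R_total − R_other = 0.08889 K/W
k = L/(R·A) = 0.15/(0.08889×37)

k ≈ 0.0456 W/(m·K)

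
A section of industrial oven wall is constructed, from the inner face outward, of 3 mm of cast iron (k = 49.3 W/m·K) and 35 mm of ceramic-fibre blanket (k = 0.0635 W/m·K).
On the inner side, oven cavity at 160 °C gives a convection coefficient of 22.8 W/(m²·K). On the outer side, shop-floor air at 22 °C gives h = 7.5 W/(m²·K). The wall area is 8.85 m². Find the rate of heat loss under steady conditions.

Q ≈ 1680 W

Thermal resistances in series:
R_inner film = 1/(h_i·A) = 1/(22.8×8.85) = 0.004956 K/W
R_cast iron = L/(kA) = 0.003/(49.3×8.85) = 6.876×10^-6 K/W
R_ceramic-fibre blanket = L/(kA) = 0.035/(0.0635×8.85) = 0.06228 K/W
R_outer film = 1/(h_o·A) = 1/(7.5×8.85) = 0.01507 K/W
R_total = 0.08231 K/W
Q = ΔT / R_total = 138 / 0.08231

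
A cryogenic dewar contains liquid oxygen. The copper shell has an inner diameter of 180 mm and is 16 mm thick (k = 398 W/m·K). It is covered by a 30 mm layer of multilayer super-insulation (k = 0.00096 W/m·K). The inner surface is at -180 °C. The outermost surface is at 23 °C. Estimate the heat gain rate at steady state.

Q ≈ 1.18 W

For a spherical shell R = (1/r₁ − 1/r₂)/(4πk); film R = 1/(h·4πr²). In series:
R_copper shell = (1/0.09 − 1/0.106)/(4π×398) = 3.353×10^-4 K/W
R_multilayer super-insulation = (1/0.106 − 1/0.136)/(4π×0.00096) = 172.5 K/W
R_total = 172.5 K/W
Q = ΔT/R_total = 203/172.5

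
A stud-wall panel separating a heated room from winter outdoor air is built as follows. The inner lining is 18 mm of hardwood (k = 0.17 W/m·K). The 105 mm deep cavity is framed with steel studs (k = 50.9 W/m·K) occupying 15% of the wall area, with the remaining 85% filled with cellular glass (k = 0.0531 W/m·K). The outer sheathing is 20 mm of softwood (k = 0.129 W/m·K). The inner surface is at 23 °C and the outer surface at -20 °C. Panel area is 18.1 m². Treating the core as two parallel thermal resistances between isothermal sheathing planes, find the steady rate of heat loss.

Q ≈ 2830 W

Sheathing layers in series; stud and cavity paths in parallel between them.
R_inner = 0.018/(0.17×18.1) = 0.00585 K/W
R_stud  = 0.105/(50.9×0.15×18.1) = 7.598×10^-4 K/W
R_cav   = 0.105/(0.0531×0.85×18.1) = 0.1285 K/W
1/R_core = 1/R_stud + 1/R_cav → R_core = 7.553×10^-4 K/W
R_outer = 0.02/(0.129×18.1) = 0.008566 K/W
R_total = 0.01517 K/W
Q = ΔT/R_total = 43/0.01517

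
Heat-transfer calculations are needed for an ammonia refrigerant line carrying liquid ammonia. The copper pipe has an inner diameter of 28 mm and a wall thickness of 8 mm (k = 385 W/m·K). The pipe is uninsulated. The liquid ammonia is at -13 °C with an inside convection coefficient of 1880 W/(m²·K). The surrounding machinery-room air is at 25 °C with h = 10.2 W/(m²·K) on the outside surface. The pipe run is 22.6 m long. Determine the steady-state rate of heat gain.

Q ≈ 1200 W

Per-layer cylindrical resistances, series-summed:
R_inner film = 1/(h_i·2πr₁L) = 1/(1880×2π×0.014×22.6) = 2.676×10^-4 K/W
R_copper pipe wall = ln(22/14)/(2π×385×22.6) = 8.268×10^-6 K/W
R_outer film = 1/(h_o·2πr_oL) = 1/(10.2×2π×0.022×22.6) = 0.03138 K/W
R_total = 0.03166 K/W
Q = ΔT/R_total = 38/0.03166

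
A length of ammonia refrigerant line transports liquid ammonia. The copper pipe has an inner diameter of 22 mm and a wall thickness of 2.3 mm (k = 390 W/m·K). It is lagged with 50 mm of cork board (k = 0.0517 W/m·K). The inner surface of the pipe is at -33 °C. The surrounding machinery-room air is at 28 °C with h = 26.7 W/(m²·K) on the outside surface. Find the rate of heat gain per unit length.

Cylindrical conduction, so R = ln(r₂/r₁)/(2πkL) per layer, in series:
R_copper pipe wall = ln(13.3/11)/(2π×390×1) = 7.748×10^-5 K/W
R_cork board = ln(63.3/13.3)/(2π×0.0517×1) = 4.803 K/W
R_outer film = 1/(h_o·2πr_oL) = 1/(26.7×2π×0.0633×1) = 0.09417 K/W
R_total = 4.897 K/W
Q = ΔT/R_total = 61/4.897

q′ ≈ 12.5 W/m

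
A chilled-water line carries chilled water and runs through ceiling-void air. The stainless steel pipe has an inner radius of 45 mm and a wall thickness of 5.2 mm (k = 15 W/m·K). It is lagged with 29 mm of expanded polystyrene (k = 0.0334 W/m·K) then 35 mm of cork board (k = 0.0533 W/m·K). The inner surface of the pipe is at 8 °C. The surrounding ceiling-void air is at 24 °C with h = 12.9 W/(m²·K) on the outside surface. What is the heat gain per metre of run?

Per-layer cylindrical resistances, series-summed:
R_stainless steel pipe wall = ln(50.2/45)/(2π×15×1) = 0.00116 K/W
R_expanded polystyrene = ln(79.2/50.2)/(2π×0.0334×1) = 2.173 K/W
R_cork board = ln(114.2/79.2)/(2π×0.0533×1) = 1.093 K/W
R_outer film = 1/(h_o·2πr_oL) = 1/(12.9×2π×0.1142×1) = 0.108 K/W
R_total = 3.375 K/W
Q = ΔT/R_total = 16/3.375

q′ ≈ 4.74 W/m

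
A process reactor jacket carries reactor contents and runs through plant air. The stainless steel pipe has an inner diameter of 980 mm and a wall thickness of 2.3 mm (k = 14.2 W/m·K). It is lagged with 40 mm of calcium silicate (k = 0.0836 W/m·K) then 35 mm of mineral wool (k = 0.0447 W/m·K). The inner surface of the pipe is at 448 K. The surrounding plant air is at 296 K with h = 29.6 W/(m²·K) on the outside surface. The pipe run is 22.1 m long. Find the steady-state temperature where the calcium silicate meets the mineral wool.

Cylindrical conduction, so R = ln(r₂/r₁)/(2πkL) per layer, in series:
R_stainless steel pipe wall = ln(492.3/490)/(2π×14.2×22.1) = 2.375×10^-6 K/W
R_calcium silicate = ln(532.3/492.3)/(2π×0.0836×22.1) = 0.006729 K/W
R_mineral wool = ln(567.3/532.3)/(2π×0.0447×22.1) = 0.01026 K/W
R_outer film = 1/(h_o·2πr_oL) = 1/(29.6×2π×0.5673×22.1) = 4.289×10^-4 K/W
R_total = 0.01742 K/W
Q = ΔT/R_total = 152/0.01742
Q = 8730 W
T_interface = T_inner − Q·ΣR(inner→interface) = 448 − 8730×0.006732

T ≈ 389 K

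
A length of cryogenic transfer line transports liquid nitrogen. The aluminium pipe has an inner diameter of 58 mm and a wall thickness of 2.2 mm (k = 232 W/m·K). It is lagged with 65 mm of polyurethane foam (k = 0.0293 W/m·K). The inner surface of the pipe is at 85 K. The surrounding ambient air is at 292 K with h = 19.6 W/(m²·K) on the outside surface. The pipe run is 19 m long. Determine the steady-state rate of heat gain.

Q ≈ 634 W

For a radial system each layer contributes R = ln(r_out/r_in)/(2πkL); films add R = 1/(hA).
R_aluminium pipe wall = ln(31.2/29)/(2π×232×19) = 2.64×10^-6 K/W
R_polyurethane foam = ln(96.2/31.2)/(2π×0.0293×19) = 0.3219 K/W
R_outer film = 1/(h_o·2πr_oL) = 1/(19.6×2π×0.0962×19) = 0.004443 K/W
R_total = 0.3264 K/W
Q = ΔT/R_total = 207/0.3264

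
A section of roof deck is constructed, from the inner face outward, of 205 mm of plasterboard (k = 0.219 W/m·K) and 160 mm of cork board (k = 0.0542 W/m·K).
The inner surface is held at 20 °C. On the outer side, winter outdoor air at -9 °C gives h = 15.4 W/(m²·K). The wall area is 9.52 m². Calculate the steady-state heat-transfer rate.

Q ≈ 69.8 W

Thermal resistances in series:
R_plasterboard = L/(kA) = 0.205/(0.219×9.52) = 0.09833 K/W
R_cork board = L/(kA) = 0.16/(0.0542×9.52) = 0.3101 K/W
R_outer film = 1/(h_o·A) = 1/(15.4×9.52) = 0.006821 K/W
R_total = 0.4152 K/W
Q = ΔT / R_total = 29 / 0.4152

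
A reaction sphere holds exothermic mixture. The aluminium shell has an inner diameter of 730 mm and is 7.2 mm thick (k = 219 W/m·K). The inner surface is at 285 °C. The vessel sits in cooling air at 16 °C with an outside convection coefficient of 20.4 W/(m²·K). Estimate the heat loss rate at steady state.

Q ≈ 9550 W

Radial (spherical) resistances in series:
R_aluminium shell = (1/0.365 − 1/0.3722)/(4π×219) = 1.926×10^-5 K/W
R_outer film = 1/(h·4πr_o²) = 1/(20.4×4π×0.3722²) = 0.02816 K/W
R_total = 0.02818 K/W
Q = ΔT/R_total = 269/0.02818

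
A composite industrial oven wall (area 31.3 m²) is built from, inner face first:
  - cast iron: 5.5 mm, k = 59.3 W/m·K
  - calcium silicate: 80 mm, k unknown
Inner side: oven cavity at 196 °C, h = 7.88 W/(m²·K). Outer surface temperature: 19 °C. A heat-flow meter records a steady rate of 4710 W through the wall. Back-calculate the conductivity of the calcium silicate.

k ≈ 0.0762 W/(m·K)

Thermal resistances in series:
R_inner film = 1/(h_i·A) = 1/(7.88×31.3) = 0.004054 K/W
R_cast iron = L/(kA) = 0.0055/(59.3×31.3) = 2.963×10^-6 K/W
Sum of known resistances R_other = 0.004057 K/W
Total R = ΔT/Q = 177/4710 = 0.03758 K/W
R_calcium silicate = R_total − R_other = 0.03352 K/W
k = L/(R·A) = 0.08/(0.03352×31.3)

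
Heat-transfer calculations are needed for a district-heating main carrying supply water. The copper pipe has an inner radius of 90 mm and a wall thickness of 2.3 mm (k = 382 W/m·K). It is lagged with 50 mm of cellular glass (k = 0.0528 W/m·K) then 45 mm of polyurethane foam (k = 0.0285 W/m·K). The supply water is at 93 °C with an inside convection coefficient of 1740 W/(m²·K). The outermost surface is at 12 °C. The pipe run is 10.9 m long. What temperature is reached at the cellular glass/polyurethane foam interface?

T ≈ 55.8 °C

Treating each annulus and film as a series resistance:
R_inner film = 1/(h_i·2πr₁L) = 1/(1740×2π×0.09×10.9) = 9.324×10^-5 K/W
R_copper pipe wall = ln(92.3/90)/(2π×382×10.9) = 9.645×10^-7 K/W
R_cellular glass = ln(142.3/92.3)/(2π×0.0528×10.9) = 0.1197 K/W
R_polyurethane foam = ln(187.3/142.3)/(2π×0.0285×10.9) = 0.1408 K/W
R_total = 0.2606 K/W
Q = ΔT/R_total = 81/0.2606
Q = 311 W
T_interface = T_inner − Q·ΣR(inner→interface) = 93 − 311×0.1198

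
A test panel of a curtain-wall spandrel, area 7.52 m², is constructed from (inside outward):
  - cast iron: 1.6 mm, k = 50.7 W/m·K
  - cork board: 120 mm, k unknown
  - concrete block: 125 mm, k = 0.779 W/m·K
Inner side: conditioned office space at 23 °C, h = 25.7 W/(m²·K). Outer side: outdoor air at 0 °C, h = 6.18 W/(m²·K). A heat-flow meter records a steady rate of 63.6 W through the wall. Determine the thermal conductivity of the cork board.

Using the resistance-network approach (series):
R_inner film = 1/(h_i·A) = 1/(25.7×7.52) = 0.005174 K/W
R_cast iron = L/(kA) = 0.0016/(50.7×7.52) = 4.197×10^-6 K/W
R_concrete block = L/(kA) = 0.125/(0.779×7.52) = 0.02134 K/W
R_outer film = 1/(h_o·A) = 1/(6.18×7.52) = 0.02152 K/W
Sum of known resistances R_other = 0.04803 K/W
Total R = ΔT/Q = 23/63.6 = 0.3616 K/W
R_cork board = R_total − R_other = 0.3136 K/W
k = L/(R·A) = 0.12/(0.3136×7.52)

k ≈ 0.0509 W/(m·K)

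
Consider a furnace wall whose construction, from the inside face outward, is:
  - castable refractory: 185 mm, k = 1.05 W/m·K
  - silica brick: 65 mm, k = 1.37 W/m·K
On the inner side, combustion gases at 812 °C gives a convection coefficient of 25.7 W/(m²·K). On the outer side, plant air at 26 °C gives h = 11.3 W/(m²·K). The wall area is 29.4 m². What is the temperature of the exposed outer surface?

T ≈ 224 °C

Using the resistance-network approach (series):
R_inner film = 1/(h_i·A) = 1/(25.7×29.4) = 0.001323 K/W
R_castable refractory = L/(kA) = 0.185/(1.05×29.4) = 0.005993 K/W
R_silica brick = L/(kA) = 0.065/(1.37×29.4) = 0.001614 K/W
R_outer film = 1/(h_o·A) = 1/(11.3×29.4) = 0.00301 K/W
R_total = 0.01194 K/W;  Q = ΔT/R_total = 786/0.01194 = 65830 W
T_interface = T_inner − Q·ΣR(inner→interface) = 812 − 65800×0.00893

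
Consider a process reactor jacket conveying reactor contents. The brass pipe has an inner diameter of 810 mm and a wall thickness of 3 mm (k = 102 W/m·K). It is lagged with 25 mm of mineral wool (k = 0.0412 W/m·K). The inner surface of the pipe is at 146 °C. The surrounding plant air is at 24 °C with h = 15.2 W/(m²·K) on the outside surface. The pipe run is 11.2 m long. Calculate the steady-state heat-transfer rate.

Q ≈ 5380 W

Cylindrical conduction, so R = ln(r₂/r₁)/(2πkL) per layer, in series:
R_brass pipe wall = ln(408/405)/(2π×102×11.2) = 1.028×10^-6 K/W
R_mineral wool = ln(433/408)/(2π×0.0412×11.2) = 0.02051 K/W
R_outer film = 1/(h_o·2πr_oL) = 1/(15.2×2π×0.433×11.2) = 0.002159 K/W
R_total = 0.02267 K/W
Q = ΔT/R_total = 122/0.02267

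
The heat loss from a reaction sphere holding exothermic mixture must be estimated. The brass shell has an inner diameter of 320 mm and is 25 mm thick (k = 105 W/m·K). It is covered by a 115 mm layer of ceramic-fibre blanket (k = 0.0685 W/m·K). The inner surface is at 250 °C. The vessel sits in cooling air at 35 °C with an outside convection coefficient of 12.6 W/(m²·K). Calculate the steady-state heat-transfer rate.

Q ≈ 86.8 W

Radial (spherical) resistances in series:
R_brass shell = (1/0.16 − 1/0.185)/(4π×105) = 6.401×10^-4 K/W
R_ceramic-fibre blanket = (1/0.185 − 1/0.3)/(4π×0.0685) = 2.407 K/W
R_outer film = 1/(h·4πr_o²) = 1/(12.6×4π×0.3²) = 0.07017 K/W
R_total = 2.478 K/W
Q = ΔT/R_total = 215/2.478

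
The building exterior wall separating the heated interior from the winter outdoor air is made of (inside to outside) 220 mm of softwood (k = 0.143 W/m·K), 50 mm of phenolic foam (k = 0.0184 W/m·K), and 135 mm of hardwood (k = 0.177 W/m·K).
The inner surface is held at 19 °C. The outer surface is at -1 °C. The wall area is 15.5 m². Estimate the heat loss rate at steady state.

Q ≈ 61.8 W

Model the wall as resistances in series:
R_softwood = L/(kA) = 0.22/(0.143×15.5) = 0.09926 K/W
R_phenolic foam = L/(kA) = 0.05/(0.0184×15.5) = 0.1753 K/W
R_hardwood = L/(kA) = 0.135/(0.177×15.5) = 0.04921 K/W
R_total = 0.3238 K/W
Q = ΔT / R_total = 20 / 0.3238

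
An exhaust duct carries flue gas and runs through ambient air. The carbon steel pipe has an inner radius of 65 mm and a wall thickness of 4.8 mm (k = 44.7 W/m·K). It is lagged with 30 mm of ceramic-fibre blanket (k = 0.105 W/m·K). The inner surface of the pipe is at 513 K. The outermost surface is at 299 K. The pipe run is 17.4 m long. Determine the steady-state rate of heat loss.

Q ≈ 6870 W

For a radial system each layer contributes R = ln(r_out/r_in)/(2πkL); films add R = 1/(hA).
R_carbon steel pipe wall = ln(69.8/65)/(2π×44.7×17.4) = 1.458×10^-5 K/W
R_ceramic-fibre blanket = ln(99.8/69.8)/(2π×0.105×17.4) = 0.03115 K/W
R_total = 0.03116 K/W
Q = ΔT/R_total = 214/0.03116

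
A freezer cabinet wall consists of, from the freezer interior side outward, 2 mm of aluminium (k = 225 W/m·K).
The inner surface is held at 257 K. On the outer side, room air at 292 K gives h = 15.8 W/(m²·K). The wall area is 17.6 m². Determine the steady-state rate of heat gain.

Thermal resistances in series:
R_aluminium = L/(kA) = 0.002/(225×17.6) = 5.051×10^-7 K/W
R_outer film = 1/(h_o·A) = 1/(15.8×17.6) = 0.003596 K/W
R_total = 0.003597 K/W
Q = ΔT / R_total = 35 / 0.003597

Q ≈ 9730 W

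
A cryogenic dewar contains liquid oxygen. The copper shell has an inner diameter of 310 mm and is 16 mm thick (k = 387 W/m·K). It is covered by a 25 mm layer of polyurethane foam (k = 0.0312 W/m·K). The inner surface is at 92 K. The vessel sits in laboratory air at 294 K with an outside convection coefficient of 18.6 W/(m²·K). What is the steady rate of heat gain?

Q ≈ 100 W

For a spherical shell R = (1/r₁ − 1/r₂)/(4πk); film R = 1/(h·4πr²). In series:
R_copper shell = (1/0.155 − 1/0.171)/(4π×387) = 1.241×10^-4 K/W
R_polyurethane foam = (1/0.171 − 1/0.196)/(4π×0.0312) = 1.902 K/W
R_outer film = 1/(h·4πr_o²) = 1/(18.6×4π×0.196²) = 0.1114 K/W
R_total = 2.014 K/W
Q = ΔT/R_total = 202/2.014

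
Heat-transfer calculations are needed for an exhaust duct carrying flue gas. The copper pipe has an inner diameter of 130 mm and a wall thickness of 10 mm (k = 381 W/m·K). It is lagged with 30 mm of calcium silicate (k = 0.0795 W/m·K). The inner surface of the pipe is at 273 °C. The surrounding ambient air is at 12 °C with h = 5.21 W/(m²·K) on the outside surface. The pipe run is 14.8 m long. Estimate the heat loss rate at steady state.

Q ≈ 4000 W

Treating each annulus and film as a series resistance:
R_copper pipe wall = ln(75/65)/(2π×381×14.8) = 4.039×10^-6 K/W
R_calcium silicate = ln(105/75)/(2π×0.0795×14.8) = 0.04551 K/W
R_outer film = 1/(h_o·2πr_oL) = 1/(5.21×2π×0.105×14.8) = 0.01966 K/W
R_total = 0.06518 K/W
Q = ΔT/R_total = 261/0.06518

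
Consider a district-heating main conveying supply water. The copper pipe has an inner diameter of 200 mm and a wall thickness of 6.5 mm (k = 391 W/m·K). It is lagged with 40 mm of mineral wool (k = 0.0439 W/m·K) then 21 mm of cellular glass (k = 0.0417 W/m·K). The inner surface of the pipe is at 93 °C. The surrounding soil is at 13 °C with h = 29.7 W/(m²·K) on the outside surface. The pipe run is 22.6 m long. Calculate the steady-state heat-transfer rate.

Q ≈ 1060 W

Per-layer cylindrical resistances, series-summed:
R_copper pipe wall = ln(106.5/100)/(2π×391×22.6) = 1.134×10^-6 K/W
R_mineral wool = ln(146.5/106.5)/(2π×0.0439×22.6) = 0.05115 K/W
R_cellular glass = ln(167.5/146.5)/(2π×0.0417×22.6) = 0.02262 K/W
R_outer film = 1/(h_o·2πr_oL) = 1/(29.7×2π×0.1675×22.6) = 0.001416 K/W
R_total = 0.07519 K/W
Q = ΔT/R_total = 80/0.07519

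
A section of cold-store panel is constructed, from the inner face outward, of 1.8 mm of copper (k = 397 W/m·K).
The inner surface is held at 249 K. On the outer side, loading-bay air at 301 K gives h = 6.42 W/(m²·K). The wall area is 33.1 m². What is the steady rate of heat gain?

Model the wall as resistances in series:
R_copper = L/(kA) = 0.0018/(397×33.1) = 1.37×10^-7 K/W
R_outer film = 1/(h_o·A) = 1/(6.42×33.1) = 0.004706 K/W
R_total = 0.004706 K/W
Q = ΔT / R_total = 52 / 0.004706

Q ≈ 11000 W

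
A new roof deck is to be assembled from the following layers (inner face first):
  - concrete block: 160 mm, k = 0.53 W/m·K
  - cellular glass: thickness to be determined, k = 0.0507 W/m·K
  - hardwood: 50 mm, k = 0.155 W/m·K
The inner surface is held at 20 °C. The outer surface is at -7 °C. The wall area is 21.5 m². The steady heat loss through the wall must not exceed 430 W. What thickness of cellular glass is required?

L ≈ 36.8 mm

Treating each layer as a thermal resistance in series:
R_concrete block = L/(kA) = 0.16/(0.53×21.5) = 0.01404 K/W
R_hardwood = L/(kA) = 0.05/(0.155×21.5) = 0.015 K/W
Sum of the known resistances R_other = 0.02904 K/W
Required total resistance R_tot = ΔT/Q_allow = 27/430 = 0.06279 K/W
R_cellular glass = R_tot − R_other = 0.03375 K/W
L = R·k·A = 0.03375×0.0507×21.5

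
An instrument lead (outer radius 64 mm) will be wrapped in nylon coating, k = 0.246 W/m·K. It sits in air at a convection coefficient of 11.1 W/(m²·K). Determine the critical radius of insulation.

For a cylinder r_cr = k/h = 0.246/11.1
r_cr = 22.2 mm; since the bare radius (64 mm) is above r_cr, any added insulation will reduce heat loss.

r_cr ≈ 22.2 mm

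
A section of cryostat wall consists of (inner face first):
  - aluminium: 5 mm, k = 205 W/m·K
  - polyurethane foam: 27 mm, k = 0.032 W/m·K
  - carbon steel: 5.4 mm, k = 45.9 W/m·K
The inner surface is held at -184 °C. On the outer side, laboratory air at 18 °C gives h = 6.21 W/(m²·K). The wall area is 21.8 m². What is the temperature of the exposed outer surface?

Model the wall as resistances in series:
R_aluminium = L/(kA) = 0.005/(205×21.8) = 1.119×10^-6 K/W
R_polyurethane foam = L/(kA) = 0.027/(0.032×21.8) = 0.0387 K/W
R_carbon steel = L/(kA) = 0.0054/(45.9×21.8) = 5.397×10^-6 K/W
R_outer film = 1/(h_o·A) = 1/(6.21×21.8) = 0.007387 K/W
R_total = 0.0461 K/W;  Q = ΔT/R_total = 202/0.0461 = 4382 W
T_interface = T_inner + Q·ΣR(inner→interface) = -184 + 4380×0.03871

T ≈ -14.4 °C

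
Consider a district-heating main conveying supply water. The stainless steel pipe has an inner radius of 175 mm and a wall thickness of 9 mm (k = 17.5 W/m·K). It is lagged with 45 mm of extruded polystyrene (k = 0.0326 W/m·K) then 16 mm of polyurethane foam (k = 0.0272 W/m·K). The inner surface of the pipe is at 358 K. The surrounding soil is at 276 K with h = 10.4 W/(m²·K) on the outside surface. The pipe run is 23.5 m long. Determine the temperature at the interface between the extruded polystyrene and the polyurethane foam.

Treating each annulus and film as a series resistance:
R_stainless steel pipe wall = ln(184/175)/(2π×17.5×23.5) = 1.941×10^-5 K/W
R_extruded polystyrene = ln(229/184)/(2π×0.0326×23.5) = 0.04545 K/W
R_polyurethane foam = ln(245/229)/(2π×0.0272×23.5) = 0.01682 K/W
R_outer film = 1/(h_o·2πr_oL) = 1/(10.4×2π×0.245×23.5) = 0.002658 K/W
R_total = 0.06495 K/W
Q = ΔT/R_total = 82/0.06495
Q = 1260 W
T_interface = T_inner − Q·ΣR(inner→interface) = 358 − 1260×0.04547

T ≈ 301 K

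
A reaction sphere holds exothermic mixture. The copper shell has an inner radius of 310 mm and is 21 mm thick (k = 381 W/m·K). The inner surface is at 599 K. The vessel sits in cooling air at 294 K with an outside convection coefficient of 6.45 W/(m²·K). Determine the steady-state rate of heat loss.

Spherical conduction: R = (1/r_in − 1/r_out)/(4πk) per layer; series-sum.
R_copper shell = (1/0.31 − 1/0.331)/(4π×381) = 4.275×10^-5 K/W
R_outer film = 1/(h·4πr_o²) = 1/(6.45×4π×0.331²) = 0.1126 K/W
R_total = 0.1127 K/W
Q = ΔT/R_total = 305/0.1127

Q ≈ 2710 W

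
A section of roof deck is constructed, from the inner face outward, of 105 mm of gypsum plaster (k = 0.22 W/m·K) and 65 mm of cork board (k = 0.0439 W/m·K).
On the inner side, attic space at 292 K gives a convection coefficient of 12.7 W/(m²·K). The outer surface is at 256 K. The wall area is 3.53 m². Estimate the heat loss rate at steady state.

Treating each layer as a thermal resistance in series:
R_inner film = 1/(h_i·A) = 1/(12.7×3.53) = 0.02231 K/W
R_gypsum plaster = L/(kA) = 0.105/(0.22×3.53) = 0.1352 K/W
R_cork board = L/(kA) = 0.065/(0.0439×3.53) = 0.4194 K/W
R_total = 0.577 K/W
Q = ΔT / R_total = 36 / 0.577

Q ≈ 62.4 W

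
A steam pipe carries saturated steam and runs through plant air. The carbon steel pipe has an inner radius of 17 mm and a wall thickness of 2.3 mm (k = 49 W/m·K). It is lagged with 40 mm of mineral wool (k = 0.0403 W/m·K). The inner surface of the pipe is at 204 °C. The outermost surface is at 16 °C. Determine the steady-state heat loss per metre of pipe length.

Cylindrical conduction, so R = ln(r₂/r₁)/(2πkL) per layer, in series:
R_carbon steel pipe wall = ln(19.3/17)/(2π×49×1) = 4.122×10^-4 K/W
R_mineral wool = ln(59.3/19.3)/(2π×0.0403×1) = 4.433 K/W
R_total = 4.433 K/W
Q = ΔT/R_total = 188/4.433

q′ ≈ 42.4 W/m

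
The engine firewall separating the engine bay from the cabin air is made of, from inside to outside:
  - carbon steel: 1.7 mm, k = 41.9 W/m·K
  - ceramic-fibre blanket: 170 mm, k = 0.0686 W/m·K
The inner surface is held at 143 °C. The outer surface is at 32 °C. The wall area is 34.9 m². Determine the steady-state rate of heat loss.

Q ≈ 1560 W

Thermal resistances in series:
R_carbon steel = L/(kA) = 0.0017/(41.9×34.9) = 1.163×10^-6 K/W
R_ceramic-fibre blanket = L/(kA) = 0.17/(0.0686×34.9) = 0.07101 K/W
R_total = 0.07101 K/W
Q = ΔT / R_total = 111 / 0.07101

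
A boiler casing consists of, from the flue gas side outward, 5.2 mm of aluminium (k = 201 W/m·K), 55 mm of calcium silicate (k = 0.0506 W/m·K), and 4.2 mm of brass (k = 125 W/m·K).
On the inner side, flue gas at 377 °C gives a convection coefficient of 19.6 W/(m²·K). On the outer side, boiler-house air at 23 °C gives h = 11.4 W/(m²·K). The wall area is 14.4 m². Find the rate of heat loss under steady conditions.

Model the wall as resistances in series:
R_inner film = 1/(h_i·A) = 1/(19.6×14.4) = 0.003543 K/W
R_aluminium = L/(kA) = 0.0052/(201×14.4) = 1.797×10^-6 K/W
R_calcium silicate = L/(kA) = 0.055/(0.0506×14.4) = 0.07548 K/W
R_brass = L/(kA) = 0.0042/(125×14.4) = 2.333×10^-6 K/W
R_outer film = 1/(h_o·A) = 1/(11.4×14.4) = 0.006092 K/W
R_total = 0.08512 K/W
Q = ΔT / R_total = 354 / 0.08512

Q ≈ 4160 W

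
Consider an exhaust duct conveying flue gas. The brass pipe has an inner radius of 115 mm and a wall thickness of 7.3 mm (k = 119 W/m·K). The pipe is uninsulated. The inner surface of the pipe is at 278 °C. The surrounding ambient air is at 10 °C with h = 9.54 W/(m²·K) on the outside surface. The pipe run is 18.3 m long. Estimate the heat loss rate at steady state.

Per-layer cylindrical resistances, series-summed:
R_brass pipe wall = ln(122.3/115)/(2π×119×18.3) = 4.498×10^-6 K/W
R_outer film = 1/(h_o·2πr_oL) = 1/(9.54×2π×0.1223×18.3) = 0.007454 K/W
R_total = 0.007459 K/W
Q = ΔT/R_total = 268/0.007459

Q ≈ 35900 W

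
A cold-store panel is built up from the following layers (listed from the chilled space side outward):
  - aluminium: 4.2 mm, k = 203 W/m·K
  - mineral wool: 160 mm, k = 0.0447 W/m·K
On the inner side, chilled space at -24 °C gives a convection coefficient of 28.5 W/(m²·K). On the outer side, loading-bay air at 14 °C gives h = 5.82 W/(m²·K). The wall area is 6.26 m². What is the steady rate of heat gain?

Q ≈ 62.8 W

Series thermal resistances:
R_inner film = 1/(h_i·A) = 1/(28.5×6.26) = 0.005605 K/W
R_aluminium = L/(kA) = 0.0042/(203×6.26) = 3.305×10^-6 K/W
R_mineral wool = L/(kA) = 0.16/(0.0447×6.26) = 0.5718 K/W
R_outer film = 1/(h_o·A) = 1/(5.82×6.26) = 0.02745 K/W
R_total = 0.6048 K/W
Q = ΔT / R_total = 38 / 0.6048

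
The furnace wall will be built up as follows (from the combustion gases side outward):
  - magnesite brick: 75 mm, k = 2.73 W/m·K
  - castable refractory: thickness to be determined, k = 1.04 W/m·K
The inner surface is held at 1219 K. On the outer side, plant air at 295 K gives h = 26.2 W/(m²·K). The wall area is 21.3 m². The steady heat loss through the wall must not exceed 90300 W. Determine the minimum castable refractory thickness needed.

Thermal resistances in series:
R_magnesite brick = L/(kA) = 0.075/(2.73×21.3) = 0.00129 K/W
R_outer film = 1/(h_o·A) = 1/(26.2×21.3) = 0.001792 K/W
Sum of the known resistances R_other = 0.003082 K/W
Required total resistance R_tot = ΔT/Q_allow = 924/90300 = 0.01023 K/W
R_castable refractory = R_tot − R_other = 0.007151 K/W
L = R·k·A = 0.007151×1.04×21.3

L ≈ 158 mm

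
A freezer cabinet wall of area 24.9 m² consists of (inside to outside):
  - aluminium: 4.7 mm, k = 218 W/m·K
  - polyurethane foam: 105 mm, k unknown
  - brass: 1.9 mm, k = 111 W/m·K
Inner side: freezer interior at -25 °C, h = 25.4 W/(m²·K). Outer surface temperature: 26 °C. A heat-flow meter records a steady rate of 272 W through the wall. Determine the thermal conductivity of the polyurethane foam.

k ≈ 0.0227 W/(m·K)

Thermal resistances in series:
R_inner film = 1/(h_i·A) = 1/(25.4×24.9) = 0.001581 K/W
R_aluminium = L/(kA) = 0.0047/(218×24.9) = 8.658×10^-7 K/W
R_brass = L/(kA) = 0.0019/(111×24.9) = 6.874×10^-7 K/W
Sum of known resistances R_other = 0.001583 K/W
Total R = ΔT/Q = 51/272 = 0.1875 K/W
R_polyurethane foam = R_total − R_other = 0.1859 K/W
k = L/(R·A) = 0.105/(0.1859×24.9)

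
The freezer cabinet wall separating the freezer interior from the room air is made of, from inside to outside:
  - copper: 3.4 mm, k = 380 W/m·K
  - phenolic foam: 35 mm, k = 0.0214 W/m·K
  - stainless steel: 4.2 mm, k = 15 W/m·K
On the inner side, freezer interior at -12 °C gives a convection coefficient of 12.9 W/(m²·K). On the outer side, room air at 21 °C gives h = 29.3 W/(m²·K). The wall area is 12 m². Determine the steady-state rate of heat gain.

Treating each layer as a thermal resistance in series:
R_inner film = 1/(h_i·A) = 1/(12.9×12) = 0.00646 K/W
R_copper = L/(kA) = 0.0034/(380×12) = 7.456×10^-7 K/W
R_phenolic foam = L/(kA) = 0.035/(0.0214×12) = 0.1363 K/W
R_stainless steel = L/(kA) = 0.0042/(15×12) = 2.333×10^-5 K/W
R_outer film = 1/(h_o·A) = 1/(29.3×12) = 0.002844 K/W
R_total = 0.1456 K/W
Q = ΔT / R_total = 33 / 0.1456

Q ≈ 227 W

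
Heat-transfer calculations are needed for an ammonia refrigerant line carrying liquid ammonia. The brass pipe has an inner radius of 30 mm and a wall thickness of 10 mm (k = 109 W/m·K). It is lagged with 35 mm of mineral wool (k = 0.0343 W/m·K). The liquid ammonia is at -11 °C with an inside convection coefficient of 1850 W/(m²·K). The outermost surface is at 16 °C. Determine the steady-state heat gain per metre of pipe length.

q′ ≈ 9.25 W/m

Treating each annulus and film as a series resistance:
R_inner film = 1/(h_i·2πr₁L) = 1/(1850×2π×0.03×1) = 0.002868 K/W
R_brass pipe wall = ln(40/30)/(2π×109×1) = 4.201×10^-4 K/W
R_mineral wool = ln(75/40)/(2π×0.0343×1) = 2.917 K/W
R_total = 2.92 K/W
Q = ΔT/R_total = 27/2.92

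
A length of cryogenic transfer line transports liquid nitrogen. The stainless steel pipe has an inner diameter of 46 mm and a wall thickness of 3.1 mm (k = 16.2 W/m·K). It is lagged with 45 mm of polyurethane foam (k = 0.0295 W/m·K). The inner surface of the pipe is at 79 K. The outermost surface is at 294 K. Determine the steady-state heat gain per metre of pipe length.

q′ ≈ 39.8 W/m

For a radial system each layer contributes R = ln(r_out/r_in)/(2πkL); films add R = 1/(hA).
R_stainless steel pipe wall = ln(26.1/23)/(2π×16.2×1) = 0.001242 K/W
R_polyurethane foam = ln(71.1/26.1)/(2π×0.0295×1) = 5.407 K/W
R_total = 5.408 K/W
Q = ΔT/R_total = 215/5.408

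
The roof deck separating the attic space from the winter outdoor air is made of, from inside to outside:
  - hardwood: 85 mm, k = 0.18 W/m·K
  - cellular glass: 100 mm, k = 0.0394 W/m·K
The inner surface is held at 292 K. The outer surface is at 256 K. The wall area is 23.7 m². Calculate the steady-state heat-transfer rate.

Series thermal resistances:
R_hardwood = L/(kA) = 0.085/(0.18×23.7) = 0.01992 K/W
R_cellular glass = L/(kA) = 0.1/(0.0394×23.7) = 0.1071 K/W
R_total = 0.127 K/W
Q = ΔT / R_total = 36 / 0.127

Q ≈ 283 W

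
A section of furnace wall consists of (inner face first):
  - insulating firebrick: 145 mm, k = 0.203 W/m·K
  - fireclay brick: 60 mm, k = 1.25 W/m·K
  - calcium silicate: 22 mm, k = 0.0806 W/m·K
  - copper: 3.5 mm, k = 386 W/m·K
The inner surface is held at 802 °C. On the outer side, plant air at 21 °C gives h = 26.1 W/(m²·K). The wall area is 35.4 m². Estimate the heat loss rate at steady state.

Series thermal resistances:
R_insulating firebrick = L/(kA) = 0.145/(0.203×35.4) = 0.02018 K/W
R_fireclay brick = L/(kA) = 0.06/(1.25×35.4) = 0.001356 K/W
R_calcium silicate = L/(kA) = 0.022/(0.0806×35.4) = 0.007711 K/W
R_copper = L/(kA) = 0.0035/(386×35.4) = 2.561×10^-7 K/W
R_outer film = 1/(h_o·A) = 1/(26.1×35.4) = 0.001082 K/W
R_total = 0.03033 K/W
Q = ΔT / R_total = 781 / 0.03033

Q ≈ 25800 W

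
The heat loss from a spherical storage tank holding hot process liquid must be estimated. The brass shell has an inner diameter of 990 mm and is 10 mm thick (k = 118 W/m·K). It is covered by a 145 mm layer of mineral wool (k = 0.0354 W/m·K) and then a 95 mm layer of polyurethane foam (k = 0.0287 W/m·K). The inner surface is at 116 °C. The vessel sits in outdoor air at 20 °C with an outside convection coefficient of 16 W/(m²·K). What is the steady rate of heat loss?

Each spherical layer contributes R = (1/r_i − 1/r_o)/(4πk):
R_brass shell = (1/0.495 − 1/0.505)/(4π×118) = 2.698×10^-5 K/W
R_mineral wool = (1/0.505 − 1/0.65)/(4π×0.0354) = 0.993 K/W
R_polyurethane foam = (1/0.65 − 1/0.745)/(4π×0.0287) = 0.544 K/W
R_outer film = 1/(h·4πr_o²) = 1/(16×4π×0.745²) = 0.008961 K/W
R_total = 1.546 K/W
Q = ΔT/R_total = 96/1.546

Q ≈ 62.1 W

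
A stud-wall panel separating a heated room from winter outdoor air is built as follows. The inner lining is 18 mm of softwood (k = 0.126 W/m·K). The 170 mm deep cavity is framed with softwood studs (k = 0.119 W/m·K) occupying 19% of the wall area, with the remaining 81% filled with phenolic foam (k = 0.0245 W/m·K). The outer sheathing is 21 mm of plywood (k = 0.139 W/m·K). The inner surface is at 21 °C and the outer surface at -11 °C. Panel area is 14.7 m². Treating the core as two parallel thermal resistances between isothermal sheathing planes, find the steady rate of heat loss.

Q ≈ 109 W

Sheathing layers in series; stud and cavity paths in parallel between them.
R_inner = 0.018/(0.126×14.7) = 0.009718 K/W
R_stud  = 0.17/(0.119×0.19×14.7) = 0.5115 K/W
R_cav   = 0.17/(0.0245×0.81×14.7) = 0.5827 K/W
1/R_core = 1/R_stud + 1/R_cav → R_core = 0.2724 K/W
R_outer = 0.021/(0.139×14.7) = 0.01028 K/W
R_total = 0.2924 K/W
Q = ΔT/R_total = 32/0.2924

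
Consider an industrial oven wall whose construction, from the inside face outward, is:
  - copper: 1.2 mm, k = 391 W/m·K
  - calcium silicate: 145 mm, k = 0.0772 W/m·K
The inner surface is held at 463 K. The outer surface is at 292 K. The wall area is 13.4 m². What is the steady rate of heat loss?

Q ≈ 1220 W

Treating each layer as a thermal resistance in series:
R_copper = L/(kA) = 0.0012/(391×13.4) = 2.29×10^-7 K/W
R_calcium silicate = L/(kA) = 0.145/(0.0772×13.4) = 0.1402 K/W
R_total = 0.1402 K/W
Q = ΔT / R_total = 171 / 0.1402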